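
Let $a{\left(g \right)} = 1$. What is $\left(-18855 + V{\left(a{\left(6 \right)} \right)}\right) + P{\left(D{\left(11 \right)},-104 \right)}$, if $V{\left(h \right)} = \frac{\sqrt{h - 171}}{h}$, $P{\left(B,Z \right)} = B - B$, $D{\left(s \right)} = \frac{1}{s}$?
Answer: $-18855 + i \sqrt{170} \approx -18855.0 + 13.038 i$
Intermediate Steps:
$P{\left(B,Z \right)} = 0$
$V{\left(h \right)} = \frac{\sqrt{-171 + h}}{h}$
$\left(-18855 + V{\left(a{\left(6 \right)} \right)}\right) + P{\left(D{\left(11 \right)},-104 \right)} = \left(-18855 + \frac{\sqrt{-171 + 1}}{1}\right) + 0 = \left(-18855 + 1 \sqrt{-170}\right) + 0 = \left(-18855 + 1 i \sqrt{170}\right) + 0 = \left(-18855 + i \sqrt{170}\right) + 0 = -18855 + i \sqrt{170}$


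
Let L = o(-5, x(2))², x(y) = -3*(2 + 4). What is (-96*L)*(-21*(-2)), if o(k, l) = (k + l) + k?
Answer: -3161088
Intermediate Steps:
x(y) = -18 (x(y) = -3*6 = -18)
o(k, l) = l + 2*k
L = 784 (L = (-18 + 2*(-5))² = (-18 - 10)² = (-28)² = 784)
(-96*L)*(-21*(-2)) = (-96*784)*(-21*(-2)) = -75264*42 = -3161088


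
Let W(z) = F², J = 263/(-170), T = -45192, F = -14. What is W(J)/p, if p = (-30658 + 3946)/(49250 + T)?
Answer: -14203/477 ≈ -29.776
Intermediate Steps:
p = -13356/2029 (p = (-30658 + 3946)/(49250 - 45192) = -26712/4058 = -26712*1/4058 = -13356/2029 ≈ -6.5826)
J = -263/170 (J = 263*(-1/170) = -263/170 ≈ -1.5471)
W(z) = 196 (W(z) = (-14)² = 196)
W(J)/p = 196/(-13356/2029) = 196*(-2029/13356) = -14203/477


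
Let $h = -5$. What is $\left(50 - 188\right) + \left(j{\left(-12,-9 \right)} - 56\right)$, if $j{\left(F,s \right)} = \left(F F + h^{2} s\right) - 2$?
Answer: $-277$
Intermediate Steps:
$j{\left(F,s \right)} = -2 + F^{2} + 25 s$ ($j{\left(F,s \right)} = \left(F F + \left(-5\right)^{2} s\right) - 2 = \left(F^{2} + 25 s\right) - 2 = -2 + F^{2} + 25 s$)
$\left(50 - 188\right) + \left(j{\left(-12,-9 \right)} - 56\right) = \left(50 - 188\right) + \left(\left(-2 + \left(-12\right)^{2} + 25 \left(-9\right)\right) - 56\right) = -138 - 139 = -277$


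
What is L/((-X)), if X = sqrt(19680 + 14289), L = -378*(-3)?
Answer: -378*sqrt(201)/871 ≈ -6.1528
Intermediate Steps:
L = 1134
X = 13*sqrt(201) (X = sqrt(33969) = 13*sqrt(201) ≈ 184.31)
L/((-X)) = 1134/((-13*sqrt(201))) = 1134*(-sqrt(201)/2613) = -378*sqrt(201)/871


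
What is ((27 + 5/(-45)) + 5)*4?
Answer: 1148/9 ≈ 127.56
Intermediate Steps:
((27 + 5/(-45)) + 5)*4 = ((27 + 5*(-1/45)) + 5)*4 = ((27 - 1/9) + 5)*4 = (242/9 + 5)*4 = (287/9)*4 = 1148/9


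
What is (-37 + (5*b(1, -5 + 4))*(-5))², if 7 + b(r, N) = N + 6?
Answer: 169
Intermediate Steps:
b(r, N) = -1 + N (b(r, N) = -7 + (N + 6) = -7 + (6 + N) = -1 + N)
(-37 + (5*b(1, -5 + 4))*(-5))² = (-37 + (5*(-1 + (-5 + 4)))*(-5))² = (-37 + (5*(-1 - 1))*(-5))² = (-37 + (5*(-2))*(-5))² = (-37 - 10*(-5))² = (-37 + 50)² = 13² = 169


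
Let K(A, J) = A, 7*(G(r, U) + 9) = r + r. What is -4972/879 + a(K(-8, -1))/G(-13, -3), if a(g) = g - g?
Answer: -4972/879 ≈ -5.6564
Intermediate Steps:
G(r, U) = -9 + 2*r/7 (G(r, U) = -9 + (r + r)/7 = -9 + (2*r)/7 = -9 + 2*r/7)
a(g) = 0
-4972/879 + a(K(-8, -1))/G(-13, -3) = -4972/879 + 0/(-9 + (2/7)*(-13)) = -4972*1/879 + 0/(-9 - 26/7) = -4972/879 + 0/(-89/7) = -4972/879 + 0*(-7/89) = -4972/879 + 0 = -4972/879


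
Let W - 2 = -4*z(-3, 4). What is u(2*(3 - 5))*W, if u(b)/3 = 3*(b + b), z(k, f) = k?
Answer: -1008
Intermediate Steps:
u(b) = 18*b (u(b) = 3*(3*(b + b)) = 3*(3*(2*b)) = 3*(6*b) = 18*b)
W = 14 (W = 2 - 4*(-3) = 2 + 12 = 14)
u(2*(3 - 5))*W = (18*(2*(3 - 5)))*14 = (18*(2*(-2)))*14 = (18*(-4))*14 = -72*14 = -1008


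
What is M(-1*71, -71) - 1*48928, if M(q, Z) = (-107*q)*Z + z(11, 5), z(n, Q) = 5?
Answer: -588310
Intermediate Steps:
M(q, Z) = 5 - 107*Z*q (M(q, Z) = (-107*q)*Z + 5 = -107*Z*q + 5 = 5 - 107*Z*q)
M(-1*71, -71) - 1*48928 = (5 - 107*(-71)*(-1*71)) - 1*48928 = (5 - 107*(-71)*(-71)) - 48928 = (5 - 539387) - 48928 = -539382 - 48928 = -588310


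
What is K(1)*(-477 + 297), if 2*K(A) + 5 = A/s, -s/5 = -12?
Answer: 897/2 ≈ 448.50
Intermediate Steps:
s = 60 (s = -5*(-12) = 60)
K(A) = -5/2 + A/120 (K(A) = -5/2 + (A/60)/2 = -5/2 + A/120)
K(1)*(-477 + 297) = (-5/2 + (1/120)*1)*(-477 + 297) = (-5/2 + 1/120)*(-180) = -299/120*(-180) = 897/2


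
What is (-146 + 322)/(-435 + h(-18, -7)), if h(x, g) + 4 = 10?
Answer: -16/39 ≈ -0.41026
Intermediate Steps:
h(x, g) = 6 (h(x, g) = -4 + 10 = 6)
(-146 + 322)/(-435 + h(-18, -7)) = (-146 + 322)/(-435 + 6) = 176/(-429) = 176*(-1/429) = -16/39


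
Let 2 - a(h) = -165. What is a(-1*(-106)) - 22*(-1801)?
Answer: 39789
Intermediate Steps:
a(h) = 167 (a(h) = 2 - 1*(-165) = 2 + 165 = 167)
a(-1*(-106)) - 22*(-1801) = 167 - 22*(-1801) = 167 - 1*(-39622) = 167 + 39622 = 39789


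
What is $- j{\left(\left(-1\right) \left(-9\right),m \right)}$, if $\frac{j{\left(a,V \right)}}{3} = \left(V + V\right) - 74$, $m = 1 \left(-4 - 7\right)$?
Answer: $288$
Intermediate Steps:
$m = -11$ ($m = 1 \left(-11\right) = -11$)
$j{\left(a,V \right)} = -222 + 6 V$ ($j{\left(a,V \right)} = 3 \left(\left(V + V\right) - 74\right) = 3 \left(2 V - 74\right) = 3 \left(-74 + 2 V\right) = -222 + 6 V$)
$- j{\left(\left(-1\right) \left(-9\right),m \right)} = - (-222 + 6 \left(-11\right)) = - (-222 - 66) = \left(-1\right) \left(-288\right) = 288$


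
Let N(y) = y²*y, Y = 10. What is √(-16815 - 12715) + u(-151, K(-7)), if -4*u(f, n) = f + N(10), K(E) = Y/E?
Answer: -849/4 + I*√29530 ≈ -212.25 + 171.84*I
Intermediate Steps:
K(E) = 10/E
N(y) = y³
u(f, n) = -250 - f/4 (u(f, n) = -(f + 10³)/4 = -(f + 1000)/4 = -(1000 + f)/4 = -250 - f/4)
√(-16815 - 12715) + u(-151, K(-7)) = √(-16815 - 12715) + (-250 - ¼*(-151)) = √(-29530) + (-250 + 151/4) = I*√29530 - 849/4 = -849/4 + I*√29530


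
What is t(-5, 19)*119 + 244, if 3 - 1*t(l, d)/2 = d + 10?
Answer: -5944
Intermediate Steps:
t(l, d) = -14 - 2*d (t(l, d) = 6 - 2*(d + 10) = 6 - 2*(10 + d) = 6 + (-20 - 2*d) = -14 - 2*d)
t(-5, 19)*119 + 244 = (-14 - 2*19)*119 + 244 = (-14 - 38)*119 + 244 = -52*119 + 244 = -6188 + 244 = -5944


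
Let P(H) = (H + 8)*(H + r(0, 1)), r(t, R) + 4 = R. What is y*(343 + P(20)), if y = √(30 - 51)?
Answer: 819*I*√21 ≈ 3753.1*I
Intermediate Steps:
r(t, R) = -4 + R
y = I*√21 (y = √(-21) = I*√21 ≈ 4.5826*I)
P(H) = (-3 + H)*(8 + H) (P(H) = (H + 8)*(H + (-4 + 1)) = (8 + H)*(H - 3) = (8 + H)*(-3 + H) = (-3 + H)*(8 + H))
y*(343 + P(20)) = (I*√21)*(343 + (-24 + 20² + 5*20)) = (I*√21)*(343 + (-24 + 400 + 100)) = (I*√21)*(343 + 476) = (I*√21)*819 = 819*I*√21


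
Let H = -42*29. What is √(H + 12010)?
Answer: 2*√2698 ≈ 103.88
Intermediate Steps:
H = -1218
√(H + 12010) = √(-1218 + 12010) = √10792 = 2*√2698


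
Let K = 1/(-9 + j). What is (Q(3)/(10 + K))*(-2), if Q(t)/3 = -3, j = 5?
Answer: 24/13 ≈ 1.8462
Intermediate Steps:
Q(t) = -9 (Q(t) = 3*(-3) = -9)
K = -¼ (K = 1/(-9 + 5) = 1/(-4) = -¼ ≈ -0.25000)
(Q(3)/(10 + K))*(-2) = (-9/(10 - ¼))*(-2) = (-9/(39/4))*(-2) = ((4/39)*(-9))*(-2) = -12/13*(-2) = 24/13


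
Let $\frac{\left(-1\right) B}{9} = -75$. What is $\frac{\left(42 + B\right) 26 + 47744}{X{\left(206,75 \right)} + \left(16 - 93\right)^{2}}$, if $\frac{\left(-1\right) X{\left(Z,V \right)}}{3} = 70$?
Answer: $\frac{3494}{301} \approx 11.608$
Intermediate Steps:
$B = 675$ ($B = \left(-9\right) \left(-75\right) = 675$)
$X{\left(Z,V \right)} = -210$ ($X{\left(Z,V \right)} = \left(-3\right) 70 = -210$)
$\frac{\left(42 + B\right) 26 + 47744}{X{\left(206,75 \right)} + \left(16 - 93\right)^{2}} = \frac{\left(42 + 675\right) 26 + 47744}{-210 + \left(16 - 93\right)^{2}} = \frac{717 \cdot 26 + 47744}{-210 + \left(-77\right)^{2}} = \frac{18642 + 47744}{-210 + 5929} = \frac{66386}{5719} = 66386 \cdot \frac{1}{5719} = \frac{3494}{301}$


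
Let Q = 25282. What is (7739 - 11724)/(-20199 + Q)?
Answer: -3985/5083 ≈ -0.78399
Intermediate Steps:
(7739 - 11724)/(-20199 + Q) = (7739 - 11724)/(-20199 + 25282) = -3985/5083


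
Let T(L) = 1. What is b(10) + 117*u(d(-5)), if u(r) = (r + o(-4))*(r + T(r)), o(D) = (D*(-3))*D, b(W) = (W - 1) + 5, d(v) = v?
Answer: 24818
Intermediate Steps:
b(W) = 4 + W (b(W) = (-1 + W) + 5 = 4 + W)
o(D) = -3*D² (o(D) = (-3*D)*D = -3*D²)
u(r) = (1 + r)*(-48 + r) (u(r) = (r - 3*(-4)²)*(r + 1) = (r - 3*16)*(1 + r) = (r - 48)*(1 + r) = (-48 + r)*(1 + r) = (1 + r)*(-48 + r))
b(10) + 117*u(d(-5)) = (4 + 10) + 117*(-48 + (-5)² - 47*(-5)) = 14 + 117*(-48 + 25 + 235) = 14 + 117*212 = 14 + 24804 = 24818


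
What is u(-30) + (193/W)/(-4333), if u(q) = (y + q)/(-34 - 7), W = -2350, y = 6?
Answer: 244389113/417484550 ≈ 0.58538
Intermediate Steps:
u(q) = -6/41 - q/41 (u(q) = (6 + q)/(-34 - 7) = (6 + q)/(-41) = (6 + q)*(-1/41) = -6/41 - q/41)
u(-30) + (193/W)/(-4333) = (-6/41 - 1/41*(-30)) + (193/(-2350))/(-4333) = (-6/41 + 30/41) + (193*(-1/2350))*(-1/4333) = 24/41 - 193/2350*(-1/4333) = 24/41 + 193/10182550 = 244389113/417484550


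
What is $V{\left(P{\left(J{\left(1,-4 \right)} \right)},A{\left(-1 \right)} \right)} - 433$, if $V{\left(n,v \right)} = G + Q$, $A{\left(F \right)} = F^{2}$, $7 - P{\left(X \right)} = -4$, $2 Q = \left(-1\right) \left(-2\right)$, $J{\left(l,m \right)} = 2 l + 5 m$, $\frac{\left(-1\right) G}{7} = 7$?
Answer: $-481$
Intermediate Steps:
$G = -49$ ($G = \left(-7\right) 7 = -49$)
$Q = 1$ ($Q = \frac{\left(-1\right) \left(-2\right)}{2} = \frac{1}{2} \cdot 2 = 1$)
$P{\left(X \right)} = 11$ ($P{\left(X \right)} = 7 - -4 = 7 + 4 = 11$)
$V{\left(n,v \right)} = -48$ ($V{\left(n,v \right)} = -49 + 1 = -48$)
$V{\left(P{\left(J{\left(1,-4 \right)} \right)},A{\left(-1 \right)} \right)} - 433 = -48 - 433 = -481$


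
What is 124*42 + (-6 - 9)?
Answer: 5193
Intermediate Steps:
124*42 + (-6 - 9) = 5208 - 15 = 5193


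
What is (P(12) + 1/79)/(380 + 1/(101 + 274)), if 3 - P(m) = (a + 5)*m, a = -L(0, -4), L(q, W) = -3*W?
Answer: 2577750/11257579 ≈ 0.22898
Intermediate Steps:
a = -12 (a = -(-3)*(-4) = -1*12 = -12)
P(m) = 3 + 7*m (P(m) = 3 - (-12 + 5)*m = 3 - (-7)*m = 3 + 7*m)
(P(12) + 1/79)/(380 + 1/(101 + 274)) = ((3 + 7*12) + 1/79)/(380 + 1/(101 + 274)) = ((3 + 84) + 1/79)/(380 + 1/375) = (87 + 1/79)/(380 + 1/375) = 6874/(79*(142501/375)) = (6874/79)*(375/142501) = 2577750/11257579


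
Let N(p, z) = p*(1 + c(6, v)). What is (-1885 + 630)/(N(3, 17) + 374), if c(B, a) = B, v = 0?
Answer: -251/79 ≈ -3.1772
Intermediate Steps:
N(p, z) = 7*p (N(p, z) = p*(1 + 6) = p*7 = 7*p)
(-1885 + 630)/(N(3, 17) + 374) = (-1885 + 630)/(7*3 + 374) = -1255/(21 + 374) = -1255/395 = -1255*1/395 = -251/79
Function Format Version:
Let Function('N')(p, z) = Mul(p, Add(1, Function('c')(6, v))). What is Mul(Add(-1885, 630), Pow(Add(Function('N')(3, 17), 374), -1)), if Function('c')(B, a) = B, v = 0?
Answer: Rational(-251, 79) ≈ -3.1772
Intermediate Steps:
Function('N')(p, z) = Mul(7, p) (Function('N')(p, z) = Mul(p, Add(1, 6)) = Mul(p, 7) = Mul(7, p))
Mul(Add(-1885, 630), Pow(Add(Function('N')(3, 17), 374), -1)) = Mul(Add(-1885, 630), Pow(Add(Mul(7, 3), 374), -1)) = Mul(-1255, Pow(Add(21, 374), -1)) = Mul(-1255, Pow(395, -1)) = Mul(-1255, Rational(1, 395)) = Rational(-251, 79)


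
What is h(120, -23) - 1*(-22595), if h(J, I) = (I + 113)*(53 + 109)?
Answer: 37175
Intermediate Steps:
h(J, I) = 18306 + 162*I (h(J, I) = (113 + I)*162 = 18306 + 162*I)
h(120, -23) - 1*(-22595) = (18306 + 162*(-23)) - 1*(-22595) = (18306 - 3726) + 22595 = 14580 + 22595 = 37175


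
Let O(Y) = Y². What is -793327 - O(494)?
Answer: -1037363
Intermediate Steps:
-793327 - O(494) = -793327 - 1*494² = -793327 - 1*244036 = -793327 - 244036 = -1037363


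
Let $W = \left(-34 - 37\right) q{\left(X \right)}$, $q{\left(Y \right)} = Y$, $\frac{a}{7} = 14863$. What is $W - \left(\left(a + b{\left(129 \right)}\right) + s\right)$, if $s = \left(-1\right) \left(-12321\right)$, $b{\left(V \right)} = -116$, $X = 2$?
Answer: $-116388$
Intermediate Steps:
$a = 104041$ ($a = 7 \cdot 14863 = 104041$)
$s = 12321$
$W = -142$ ($W = \left(-34 - 37\right) 2 = \left(-71\right) 2 = -142$)
$W - \left(\left(a + b{\left(129 \right)}\right) + s\right) = -142 - \left(\left(104041 - 116\right) + 12321\right) = -142 - \left(103925 + 12321\right) = -142 - 116246 = -116388$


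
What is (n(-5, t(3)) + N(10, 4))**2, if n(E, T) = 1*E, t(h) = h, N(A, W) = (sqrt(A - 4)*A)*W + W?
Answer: 9601 - 80*sqrt(6) ≈ 9405.0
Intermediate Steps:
N(A, W) = W + A*W*sqrt(-4 + A) (N(A, W) = (sqrt(-4 + A)*A)*W + W = (A*sqrt(-4 + A))*W + W = A*W*sqrt(-4 + A) + W = W + A*W*sqrt(-4 + A))
n(E, T) = E
(n(-5, t(3)) + N(10, 4))**2 = (-5 + 4*(1 + 10*sqrt(-4 + 10)))**2 = (-5 + 4*(1 + 10*sqrt(6)))**2 = (-5 + (4 + 40*sqrt(6)))**2 = (-1 + 40*sqrt(6))**2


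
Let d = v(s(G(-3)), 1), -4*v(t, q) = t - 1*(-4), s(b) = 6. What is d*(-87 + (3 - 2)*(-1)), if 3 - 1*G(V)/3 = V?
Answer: 220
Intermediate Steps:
G(V) = 9 - 3*V
v(t, q) = -1 - t/4 (v(t, q) = -(t - 1*(-4))/4 = -(t + 4)/4 = -(4 + t)/4 = -1 - t/4)
d = -5/2 (d = -1 - 1/4*6 = -1 - 3/2 = -5/2 ≈ -2.5000)
d*(-87 + (3 - 2)*(-1)) = -5*(-87 + (3 - 2)*(-1))/2 = -5*(-87 + 1*(-1))/2 = -5*(-87 - 1)/2 = -5/2*(-88) = 220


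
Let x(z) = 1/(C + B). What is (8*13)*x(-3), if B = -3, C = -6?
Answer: -104/9 ≈ -11.556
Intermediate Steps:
x(z) = -1/9 (x(z) = 1/(-6 - 3) = 1/(-9) = -1/9)
(8*13)*x(-3) = (8*13)*(-1/9) = 104*(-1/9) = -104/9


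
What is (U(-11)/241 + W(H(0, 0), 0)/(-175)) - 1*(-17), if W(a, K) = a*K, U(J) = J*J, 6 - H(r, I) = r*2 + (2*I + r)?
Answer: 4218/241 ≈ 17.502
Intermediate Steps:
H(r, I) = 6 - 3*r - 2*I (H(r, I) = 6 - (r*2 + (2*I + r)) = 6 - (2*r + (r + 2*I)) = 6 - (2*I + 3*r) = 6 + (-3*r - 2*I) = 6 - 3*r - 2*I)
U(J) = J**2
W(a, K) = K*a
(U(-11)/241 + W(H(0, 0), 0)/(-175)) - 1*(-17) = ((-11)**2/241 + (0*(6 - 3*0 - 2*0))/(-175)) - 1*(-17) = (121*(1/241) + (0*(6 + 0 + 0))*(-1/175)) + 17 = (121/241 + (0*6)*(-1/175)) + 17 = (121/241 + 0*(-1/175)) + 17 = (121/241 + 0) + 17 = 121/241 + 17 = 4218/241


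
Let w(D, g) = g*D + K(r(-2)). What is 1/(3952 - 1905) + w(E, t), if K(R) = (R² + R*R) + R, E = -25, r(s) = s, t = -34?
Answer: 1752233/2047 ≈ 856.00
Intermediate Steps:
K(R) = R + 2*R² (K(R) = (R² + R²) + R = 2*R² + R = R + 2*R²)
w(D, g) = 6 + D*g (w(D, g) = g*D - 2*(1 + 2*(-2)) = D*g - 2*(1 - 4) = D*g - 2*(-3) = D*g + 6 = 6 + D*g)
1/(3952 - 1905) + w(E, t) = 1/(3952 - 1905) + (6 - 25*(-34)) = 1/2047 + (6 + 850) = 1/2047 + 856 = 1752233/2047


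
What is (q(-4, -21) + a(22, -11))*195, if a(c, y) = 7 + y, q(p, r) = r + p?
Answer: -5655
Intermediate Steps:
q(p, r) = p + r
(q(-4, -21) + a(22, -11))*195 = ((-4 - 21) + (7 - 11))*195 = (-25 - 4)*195 = -29*195 = -5655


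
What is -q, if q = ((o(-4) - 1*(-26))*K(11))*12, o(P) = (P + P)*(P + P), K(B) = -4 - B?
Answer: 16200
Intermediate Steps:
o(P) = 4*P² (o(P) = (2*P)*(2*P) = 4*P²)
q = -16200 (q = ((4*(-4)² - 1*(-26))*(-4 - 1*11))*12 = ((4*16 + 26)*(-4 - 11))*12 = ((64 + 26)*(-15))*12 = (90*(-15))*12 = -1350*12 = -16200)
-q = -1*(-16200) = 16200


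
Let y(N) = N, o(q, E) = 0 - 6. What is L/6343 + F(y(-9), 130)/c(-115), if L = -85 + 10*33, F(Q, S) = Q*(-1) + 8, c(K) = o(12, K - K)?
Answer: -106361/38058 ≈ -2.7947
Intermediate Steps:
o(q, E) = -6
c(K) = -6
F(Q, S) = 8 - Q (F(Q, S) = -Q + 8 = 8 - Q)
L = 245 (L = -85 + 330 = 245)
L/6343 + F(y(-9), 130)/c(-115) = 245/6343 + (8 - 1*(-9))/(-6) = 245*(1/6343) + (8 + 9)*(-⅙) = 245/6343 + 17*(-⅙) = 245/6343 - 17/6 = -106361/38058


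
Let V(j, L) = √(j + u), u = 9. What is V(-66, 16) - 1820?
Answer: -1820 + I*√57 ≈ -1820.0 + 7.5498*I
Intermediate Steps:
V(j, L) = √(9 + j) (V(j, L) = √(j + 9) = √(9 + j))
V(-66, 16) - 1820 = √(9 - 66) - 1820 = √(-57) - 1820 = I*√57 - 1820 = -1820 + I*√57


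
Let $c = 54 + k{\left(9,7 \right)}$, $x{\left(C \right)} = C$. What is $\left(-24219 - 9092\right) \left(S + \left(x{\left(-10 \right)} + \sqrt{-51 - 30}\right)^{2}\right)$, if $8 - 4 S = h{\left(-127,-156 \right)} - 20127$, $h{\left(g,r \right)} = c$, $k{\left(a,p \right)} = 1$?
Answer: $-167854129 + 5995980 i \approx -1.6785 \cdot 10^{8} + 5.996 \cdot 10^{6} i$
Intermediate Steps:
$c = 55$ ($c = 54 + 1 = 55$)
$h{\left(g,r \right)} = 55$
$S = 5020$ ($S = 2 - \frac{55 - 20127}{4} = 2 - -5018 = 2 + 5018 = 5020$)
$\left(-24219 - 9092\right) \left(S + \left(x{\left(-10 \right)} + \sqrt{-51 - 30}\right)^{2}\right) = \left(-24219 - 9092\right) \left(5020 + \left(-10 + \sqrt{-51 - 30}\right)^{2}\right) = - 33311 \left(5020 + \left(-10 + \sqrt{-81}\right)^{2}\right) = - 33311 \left(5020 + \left(-10 + 9 i\right)^{2}\right) = -167221220 - 33311 \left(-10 + 9 i\right)^{2}$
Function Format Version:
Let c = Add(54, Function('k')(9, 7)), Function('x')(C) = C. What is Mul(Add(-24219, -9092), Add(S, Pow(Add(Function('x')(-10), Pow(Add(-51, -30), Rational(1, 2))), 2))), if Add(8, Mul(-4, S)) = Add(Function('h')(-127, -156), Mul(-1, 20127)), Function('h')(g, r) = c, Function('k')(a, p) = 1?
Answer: Add(-167854129, Mul(5995980, I)) ≈ Add(-1.6785e+8, Mul(5.9960e+6, I))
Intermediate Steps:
c = 55 (c = Add(54, 1) = 55)
Function('h')(g, r) = 55
S = 5020 (S = Add(2, Mul(Rational(-1, 4), Add(55, Mul(-1, 20127)))) = Add(2, Mul(Rational(-1, 4), Add(55, -20127))) = Add(2, Mul(Rational(-1, 4), -20072)) = Add(2, 5018) = 5020)
Mul(Add(-24219, -9092), Add(S, Pow(Add(Function('x')(-10), Pow(Add(-51, -30), Rational(1, 2))), 2))) = Mul(Add(-24219, -9092), Add(5020, Pow(Add(-10, Pow(Add(-51, -30), Rational(1, 2))), 2))) = Mul(-33311, Add(5020, Pow(Add(-10, Pow(-81, Rational(1, 2))), 2))) = Mul(-33311, Add(5020, Pow(Add(-10, Mul(9, I)), 2))) = Add(-167221220, Mul(-33311, Pow(Add(-10, Mul(9, I)), 2)))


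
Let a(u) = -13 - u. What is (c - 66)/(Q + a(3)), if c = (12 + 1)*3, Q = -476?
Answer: 9/164 ≈ 0.054878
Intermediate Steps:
c = 39 (c = 13*3 = 39)
(c - 66)/(Q + a(3)) = (39 - 66)/(-476 + (-13 - 1*3)) = -27/(-476 + (-13 - 3)) = -27/(-476 - 16) = -27/(-492) = -27*(-1/492) = 9/164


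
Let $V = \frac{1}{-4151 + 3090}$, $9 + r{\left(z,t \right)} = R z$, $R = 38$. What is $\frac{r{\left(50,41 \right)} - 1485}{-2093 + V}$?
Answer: $- \frac{215383}{1110337} \approx -0.19398$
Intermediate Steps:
$r{\left(z,t \right)} = -9 + 38 z$
$V = - \frac{1}{1061}$ ($V = \frac{1}{-1061} = - \frac{1}{1061} \approx -0.00094251$)
$\frac{r{\left(50,41 \right)} - 1485}{-2093 + V} = \frac{\left(-9 + 38 \cdot 50\right) - 1485}{-2093 - \frac{1}{1061}} = \frac{\left(-9 + 1900\right) - 1485}{- \frac{2220674}{1061}} = \left(1891 - 1485\right) \left(- \frac{1061}{2220674}\right) = 406 \left(- \frac{1061}{2220674}\right) = - \frac{215383}{1110337}$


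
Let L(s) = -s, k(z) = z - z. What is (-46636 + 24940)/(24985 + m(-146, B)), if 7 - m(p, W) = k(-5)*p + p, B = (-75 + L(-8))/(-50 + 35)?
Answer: -10848/12569 ≈ -0.86308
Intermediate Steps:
k(z) = 0
B = 67/15 (B = (-75 - 1*(-8))/(-50 + 35) = (-75 + 8)/(-15) = -67*(-1/15) = 67/15 ≈ 4.4667)
m(p, W) = 7 - p (m(p, W) = 7 - (0*p + p) = 7 - (0 + p) = 7 - p)
(-46636 + 24940)/(24985 + m(-146, B)) = (-46636 + 24940)/(24985 + (7 - 1*(-146))) = -21696/(24985 + (7 + 146)) = -21696/(24985 + 153) = -21696/25138 = -21696*1/25138 = -10848/12569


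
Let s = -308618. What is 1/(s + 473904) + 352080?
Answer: 58193894881/165286 ≈ 3.5208e+5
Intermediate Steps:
1/(s + 473904) + 352080 = 1/(-308618 + 473904) + 352080 = 1/165286 + 352080 = 58193894881/165286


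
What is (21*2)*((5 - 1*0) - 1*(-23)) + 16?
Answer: 1192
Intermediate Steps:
(21*2)*((5 - 1*0) - 1*(-23)) + 16 = 42*((5 + 0) + 23) + 16 = 42*(5 + 23) + 16 = 42*28 + 16 = 1176 + 16 = 1192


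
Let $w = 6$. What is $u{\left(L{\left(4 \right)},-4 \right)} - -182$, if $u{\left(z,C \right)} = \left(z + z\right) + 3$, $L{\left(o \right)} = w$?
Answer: $197$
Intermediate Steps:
$L{\left(o \right)} = 6$
$u{\left(z,C \right)} = 3 + 2 z$ ($u{\left(z,C \right)} = 2 z + 3 = 3 + 2 z$)
$u{\left(L{\left(4 \right)},-4 \right)} - -182 = \left(3 + 2 \cdot 6\right) - -182 = \left(3 + 12\right) + 182 = 15 + 182 = 197$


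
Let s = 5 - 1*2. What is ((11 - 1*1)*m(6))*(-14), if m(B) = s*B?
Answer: -2520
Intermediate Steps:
s = 3 (s = 5 - 2 = 3)
m(B) = 3*B
((11 - 1*1)*m(6))*(-14) = ((11 - 1*1)*(3*6))*(-14) = ((11 - 1)*18)*(-14) = (10*18)*(-14) = 180*(-14) = -2520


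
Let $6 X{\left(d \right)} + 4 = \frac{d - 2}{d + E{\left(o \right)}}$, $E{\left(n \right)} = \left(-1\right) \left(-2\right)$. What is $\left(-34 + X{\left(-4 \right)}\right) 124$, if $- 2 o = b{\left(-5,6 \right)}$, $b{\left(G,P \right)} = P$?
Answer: $- \frac{12710}{3} \approx -4236.7$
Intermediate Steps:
$o = -3$ ($o = \left(- \frac{1}{2}\right) 6 = -3$)
$E{\left(n \right)} = 2$
$X{\left(d \right)} = - \frac{2}{3} + \frac{-2 + d}{6 \left(2 + d\right)}$ ($X{\left(d \right)} = - \frac{2}{3} + \frac{\left(d - 2\right) \frac{1}{d + 2}}{6} = - \frac{2}{3} + \frac{\left(-2 + d\right) \frac{1}{2 + d}}{6} = - \frac{2}{3} + \frac{\frac{1}{2 + d} \left(-2 + d\right)}{6} = - \frac{2}{3} + \frac{-2 + d}{6 \left(2 + d\right)}$)
$\left(-34 + X{\left(-4 \right)}\right) 124 = \left(-34 + \frac{-10 - -12}{6 \left(2 - 4\right)}\right) 124 = \left(-34 + \frac{-10 + 12}{6 \left(-2\right)}\right) 124 = \left(-34 + \frac{1}{6} \left(- \frac{1}{2}\right) 2\right) 124 = \left(-34 - \frac{1}{6}\right) 124 = \left(- \frac{205}{6}\right) 124 = - \frac{12710}{3}$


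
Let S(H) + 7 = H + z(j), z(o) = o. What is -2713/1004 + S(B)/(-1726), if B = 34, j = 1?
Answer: -2355375/866452 ≈ -2.7184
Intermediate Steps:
S(H) = -6 + H (S(H) = -7 + (H + 1) = -7 + (1 + H) = -6 + H)
-2713/1004 + S(B)/(-1726) = -2713/1004 + (-6 + 34)/(-1726) = -2713*1/1004 + 28*(-1/1726) = -2713/1004 - 14/863 = -2355375/866452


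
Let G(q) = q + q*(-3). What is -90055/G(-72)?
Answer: -90055/144 ≈ -625.38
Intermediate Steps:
G(q) = -2*q (G(q) = q - 3*q = -2*q)
-90055/G(-72) = -90055/((-2*(-72))) = -90055/144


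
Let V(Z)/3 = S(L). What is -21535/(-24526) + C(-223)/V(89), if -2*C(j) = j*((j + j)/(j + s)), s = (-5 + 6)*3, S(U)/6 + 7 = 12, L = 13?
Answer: 823023227/242807400 ≈ 3.3896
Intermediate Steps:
S(U) = 30 (S(U) = -42 + 6*12 = -42 + 72 = 30)
s = 3 (s = 1*3 = 3)
V(Z) = 90 (V(Z) = 3*30 = 90)
C(j) = -j²/(3 + j) (C(j) = -j*(j + j)/(j + 3)/2 = -j*(2*j)/(3 + j)/2 = -j*2*j/(3 + j)/2 = -j²/(3 + j))
-21535/(-24526) + C(-223)/V(89) = -21535/(-24526) - 1*(-223)²/(3 - 223)/90 = -21535*(-1/24526) - 1*49729/(-220)*(1/90) = 21535/24526 - 1*49729*(-1/220)*(1/90) = 21535/24526 + (49729/220)*(1/90) = 21535/24526 + 49729/19800 = 823023227/242807400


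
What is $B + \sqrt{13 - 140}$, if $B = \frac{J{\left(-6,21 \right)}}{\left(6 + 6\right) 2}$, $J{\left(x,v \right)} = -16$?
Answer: $- \frac{2}{3} + i \sqrt{127} \approx -0.66667 + 11.269 i$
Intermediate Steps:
$B = - \frac{2}{3}$ ($B = - \frac{16}{\left(6 + 6\right) 2} = - \frac{16}{12 \cdot 2} = - \frac{16}{24} = \left(-16\right) \frac{1}{24} = - \frac{2}{3} \approx -0.66667$)
$B + \sqrt{13 - 140} = - \frac{2}{3} + \sqrt{13 - 140} = - \frac{2}{3} + \sqrt{-127} = - \frac{2}{3} + i \sqrt{127}$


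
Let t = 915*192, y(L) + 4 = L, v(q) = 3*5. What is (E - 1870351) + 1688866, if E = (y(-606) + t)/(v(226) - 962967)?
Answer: -87380759395/481476 ≈ -1.8149e+5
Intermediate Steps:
v(q) = 15
y(L) = -4 + L
t = 175680
E = -87535/481476 (E = ((-4 - 606) + 175680)/(15 - 962967) = (-610 + 175680)/(-962952) = 175070*(-1/962952) = -87535/481476 ≈ -0.18181)
(E - 1870351) + 1688866 = (-87535/481476 - 1870351) + 1688866 = -900529205611/481476 + 1688866 = -87380759395/481476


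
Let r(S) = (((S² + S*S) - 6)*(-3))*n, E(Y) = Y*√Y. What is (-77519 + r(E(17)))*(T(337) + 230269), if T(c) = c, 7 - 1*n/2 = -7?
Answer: -208098623794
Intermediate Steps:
n = 28 (n = 14 - 2*(-7) = 14 + 14 = 28)
E(Y) = Y^(3/2)
r(S) = 504 - 168*S² (r(S) = (((S² + S*S) - 6)*(-3))*28 = (((S² + S²) - 6)*(-3))*28 = ((2*S² - 6)*(-3))*28 = ((-6 + 2*S²)*(-3))*28 = (18 - 6*S²)*28 = 504 - 168*S²)
(-77519 + r(E(17)))*(T(337) + 230269) = (-77519 + (504 - 168*(17^(3/2))²))*(337 + 230269) = (-77519 + (504 - 168*(17*√17)²))*230606 = (-77519 + (504 - 168*4913))*230606 = (-77519 + (504 - 825384))*230606 = (-77519 - 824880)*230606 = -902399*230606 = -208098623794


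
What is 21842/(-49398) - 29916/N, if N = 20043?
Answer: -106420543/55004673 ≈ -1.9348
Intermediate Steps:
21842/(-49398) - 29916/N = 21842/(-49398) - 29916/20043 = 21842*(-1/49398) - 29916*1/20043 = -10921/24699 - 3324/2227 = -106420543/55004673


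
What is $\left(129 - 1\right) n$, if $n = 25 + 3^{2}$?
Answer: $4352$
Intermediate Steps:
$n = 34$ ($n = 25 + 9 = 34$)
$\left(129 - 1\right) n = \left(129 - 1\right) 34 = 128 \cdot 34 = 4352$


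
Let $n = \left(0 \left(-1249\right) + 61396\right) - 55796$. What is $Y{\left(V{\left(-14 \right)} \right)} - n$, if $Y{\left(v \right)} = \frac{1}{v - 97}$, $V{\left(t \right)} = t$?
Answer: $- \frac{621601}{111} \approx -5600.0$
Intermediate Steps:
$n = 5600$ ($n = \left(0 + 61396\right) - 55796 = 61396 - 55796 = 5600$)
$Y{\left(v \right)} = \frac{1}{-97 + v}$
$Y{\left(V{\left(-14 \right)} \right)} - n = \frac{1}{-97 - 14} - 5600 = \frac{1}{-111} - 5600 = - \frac{1}{111} - 5600 = - \frac{621601}{111}$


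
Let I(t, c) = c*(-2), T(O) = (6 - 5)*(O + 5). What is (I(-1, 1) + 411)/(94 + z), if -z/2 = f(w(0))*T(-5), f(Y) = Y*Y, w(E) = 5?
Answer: 409/94 ≈ 4.3511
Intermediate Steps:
T(O) = 5 + O (T(O) = 1*(5 + O) = 5 + O)
f(Y) = Y²
I(t, c) = -2*c
z = 0 (z = -2*5²*(5 - 5) = -50*0 = -2*0 = 0)
(I(-1, 1) + 411)/(94 + z) = (-2*1 + 411)/(94 + 0) = (-2 + 411)/94 = 409*(1/94) = 409/94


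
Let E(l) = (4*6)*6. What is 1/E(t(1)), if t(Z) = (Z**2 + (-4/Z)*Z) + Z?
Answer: 1/144 ≈ 0.0069444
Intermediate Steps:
t(Z) = -4 + Z + Z**2 (t(Z) = (Z**2 - 4) + Z = (-4 + Z**2) + Z = -4 + Z + Z**2)
E(l) = 144 (E(l) = 24*6 = 144)
1/E(t(1)) = 1/144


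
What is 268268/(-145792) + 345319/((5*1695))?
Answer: 179370061/4610400 ≈ 38.906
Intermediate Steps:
268268/(-145792) + 345319/((5*1695)) = 268268*(-1/145792) + 345319/8475 = -1001/544 + 345319*(1/8475) = -1001/544 + 345319/8475 = 179370061/4610400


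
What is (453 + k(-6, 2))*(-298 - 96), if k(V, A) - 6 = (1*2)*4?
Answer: -183998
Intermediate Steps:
k(V, A) = 14 (k(V, A) = 6 + (1*2)*4 = 6 + 2*4 = 6 + 8 = 14)
(453 + k(-6, 2))*(-298 - 96) = (453 + 14)*(-298 - 96) = 467*(-394) = -183998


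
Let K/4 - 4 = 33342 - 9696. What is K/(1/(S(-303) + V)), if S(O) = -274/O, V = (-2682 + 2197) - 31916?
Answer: -928709863400/303 ≈ -3.0650e+9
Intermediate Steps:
K = 94600 (K = 16 + 4*(33342 - 9696) = 16 + 4*23646 = 16 + 94584 = 94600)
V = -32401 (V = -485 - 31916 = -32401)
K/(1/(S(-303) + V)) = 94600/(1/(-274/(-303) - 32401)) = 94600/(1/(-274*(-1/303) - 32401)) = 94600/(1/(274/303 - 32401)) = 94600/(1/(-9817229/303)) = 94600/(-303/9817229) = 94600*(-9817229/303) = -928709863400/303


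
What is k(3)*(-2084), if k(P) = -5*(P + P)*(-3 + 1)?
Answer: -125040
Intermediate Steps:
k(P) = 20*P (k(P) = -5*2*P*(-2) = -(-20)*P = 20*P)
k(3)*(-2084) = (20*3)*(-2084) = 60*(-2084) = -125040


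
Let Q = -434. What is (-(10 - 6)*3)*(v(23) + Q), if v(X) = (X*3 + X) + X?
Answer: 3828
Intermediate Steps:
v(X) = 5*X (v(X) = (3*X + X) + X = 4*X + X = 5*X)
(-(10 - 6)*3)*(v(23) + Q) = (-(10 - 6)*3)*(5*23 - 434) = (-4*3)*(115 - 434) = -1*12*(-319) = -12*(-319) = 3828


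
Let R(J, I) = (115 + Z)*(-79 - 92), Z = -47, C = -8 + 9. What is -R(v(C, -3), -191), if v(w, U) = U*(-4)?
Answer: 11628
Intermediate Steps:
C = 1
v(w, U) = -4*U
R(J, I) = -11628 (R(J, I) = (115 - 47)*(-79 - 92) = 68*(-171) = -11628)
-R(v(C, -3), -191) = -1*(-11628) = 11628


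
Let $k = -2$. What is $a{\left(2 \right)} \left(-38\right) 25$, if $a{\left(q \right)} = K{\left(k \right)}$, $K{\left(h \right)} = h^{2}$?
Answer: $-3800$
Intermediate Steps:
$a{\left(q \right)} = 4$ ($a{\left(q \right)} = \left(-2\right)^{2} = 4$)
$a{\left(2 \right)} \left(-38\right) 25 = 4 \left(-38\right) 25 = \left(-152\right) 25 = -3800$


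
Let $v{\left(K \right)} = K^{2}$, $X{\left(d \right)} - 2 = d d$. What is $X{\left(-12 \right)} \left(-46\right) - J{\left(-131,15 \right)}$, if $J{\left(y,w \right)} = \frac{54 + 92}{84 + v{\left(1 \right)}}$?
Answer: $- \frac{571006}{85} \approx -6717.7$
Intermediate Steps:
$X{\left(d \right)} = 2 + d^{2}$ ($X{\left(d \right)} = 2 + d d = 2 + d^{2}$)
$J{\left(y,w \right)} = \frac{146}{85}$ ($J{\left(y,w \right)} = \frac{54 + 92}{84 + 1^{2}} = \frac{146}{84 + 1} = \frac{146}{85}$)
$X{\left(-12 \right)} \left(-46\right) - J{\left(-131,15 \right)} = \left(2 + \left(-12\right)^{2}\right) \left(-46\right) - \frac{146}{85} = \left(2 + 144\right) \left(-46\right) - \frac{146}{85} = 146 \left(-46\right) - \frac{146}{85} = -6716 - \frac{146}{85} = - \frac{571006}{85}$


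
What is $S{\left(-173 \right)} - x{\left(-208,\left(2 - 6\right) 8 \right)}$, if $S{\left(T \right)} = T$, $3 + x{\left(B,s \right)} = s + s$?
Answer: $-106$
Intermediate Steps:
$x{\left(B,s \right)} = -3 + 2 s$ ($x{\left(B,s \right)} = -3 + \left(s + s\right) = -3 + 2 s$)
$S{\left(-173 \right)} - x{\left(-208,\left(2 - 6\right) 8 \right)} = -173 - \left(-3 + 2 \left(2 - 6\right) 8\right) = -173 - \left(-3 + 2 \left(\left(-4\right) 8\right)\right) = -173 - \left(-3 + 2 \left(-32\right)\right) = -173 - \left(-3 - 64\right) = -173 - -67 = -173 + 67 = -106$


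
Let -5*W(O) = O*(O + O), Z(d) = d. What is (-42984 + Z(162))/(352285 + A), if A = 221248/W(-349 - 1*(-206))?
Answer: -32432114/266789735 ≈ -0.12156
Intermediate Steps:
W(O) = -2*O**2/5 (W(O) = -O*(O + O)/5 = -O*2*O/5 = -2*O**2/5)
A = -553120/20449 (A = 221248/((-2*(-349 - 1*(-206))**2/5)) = 221248/((-2*(-349 + 206)**2/5)) = 221248/((-2/5*(-143)**2)) = 221248/((-2/5*20449)) = 221248/(-40898/5) = 221248*(-5/40898) = -553120/20449 ≈ -27.049)
(-42984 + Z(162))/(352285 + A) = (-42984 + 162)/(352285 - 553120/20449) = -42822/7203322845/20449 = -42822*20449/7203322845 = -32432114/266789735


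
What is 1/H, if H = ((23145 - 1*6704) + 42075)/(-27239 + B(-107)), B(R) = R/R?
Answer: -13619/29258 ≈ -0.46548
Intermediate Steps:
B(R) = 1
H = -29258/13619 (H = ((23145 - 1*6704) + 42075)/(-27239 + 1) = ((23145 - 6704) + 42075)/(-27238) = (16441 + 42075)*(-1/27238) = 58516*(-1/27238) = -29258/13619 ≈ -2.1483)
1/H = 1/(-29258/13619) = -13619/29258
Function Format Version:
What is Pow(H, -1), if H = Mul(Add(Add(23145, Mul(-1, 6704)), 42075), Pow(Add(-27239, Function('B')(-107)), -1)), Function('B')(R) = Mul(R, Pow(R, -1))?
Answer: Rational(-13619, 29258) ≈ -0.46548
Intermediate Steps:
Function('B')(R) = 1
H = Rational(-29258, 13619) (H = Mul(Add(Add(23145, Mul(-1, 6704)), 42075), Pow(Add(-27239, 1), -1)) = Mul(Add(Add(23145, -6704), 42075), Pow(-27238, -1)) = Mul(Add(16441, 42075), Rational(-1, 27238)) = Mul(58516, Rational(-1, 27238)) = Rational(-29258, 13619) ≈ -2.1483)
Pow(H, -1) = Pow(Rational(-29258, 13619), -1) = Rational(-13619, 29258)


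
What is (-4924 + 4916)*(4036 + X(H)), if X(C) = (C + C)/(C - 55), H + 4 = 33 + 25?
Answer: -31424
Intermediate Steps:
H = 54 (H = -4 + (33 + 25) = -4 + 58 = 54)
X(C) = 2*C/(-55 + C) (X(C) = (2*C)/(-55 + C) = 2*C/(-55 + C))
(-4924 + 4916)*(4036 + X(H)) = (-4924 + 4916)*(4036 + 2*54/(-55 + 54)) = -8*(4036 + 2*54/(-1)) = -8*(4036 + 2*54*(-1)) = -8*(4036 - 108) = -8*3928 = -31424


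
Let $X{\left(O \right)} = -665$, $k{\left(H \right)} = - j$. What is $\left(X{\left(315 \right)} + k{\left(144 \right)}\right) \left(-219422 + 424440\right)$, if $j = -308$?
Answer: $-73191426$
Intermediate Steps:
$k{\left(H \right)} = 308$ ($k{\left(H \right)} = \left(-1\right) \left(-308\right) = 308$)
$\left(X{\left(315 \right)} + k{\left(144 \right)}\right) \left(-219422 + 424440\right) = \left(-665 + 308\right) \left(-219422 + 424440\right) = \left(-357\right) 205018 = -73191426$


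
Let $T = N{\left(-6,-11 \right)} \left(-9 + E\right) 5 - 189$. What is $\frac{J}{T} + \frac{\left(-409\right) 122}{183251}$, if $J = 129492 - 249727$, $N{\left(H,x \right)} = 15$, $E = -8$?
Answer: $\frac{21960133313}{268279464} \approx 81.855$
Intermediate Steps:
$J = -120235$
$T = -1464$ ($T = 15 \left(-9 - 8\right) 5 - 189 = 15 \left(\left(-17\right) 5\right) - 189 = 15 \left(-85\right) - 189 = -1275 - 189 = -1464$)
$\frac{J}{T} + \frac{\left(-409\right) 122}{183251} = - \frac{120235}{-1464} + \frac{\left(-409\right) 122}{183251} = \left(-120235\right) \left(- \frac{1}{1464}\right) - \frac{49898}{183251} = \frac{120235}{1464} - \frac{49898}{183251} = \frac{21960133313}{268279464}$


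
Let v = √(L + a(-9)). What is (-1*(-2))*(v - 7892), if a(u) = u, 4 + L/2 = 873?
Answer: -15784 + 2*√1729 ≈ -15701.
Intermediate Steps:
L = 1738 (L = -8 + 2*873 = -8 + 1746 = 1738)
v = √1729 (v = √(1738 - 9) = √1729 ≈ 41.581)
(-1*(-2))*(v - 7892) = (-1*(-2))*(√1729 - 7892) = 2*(-7892 + √1729) = -15784 + 2*√1729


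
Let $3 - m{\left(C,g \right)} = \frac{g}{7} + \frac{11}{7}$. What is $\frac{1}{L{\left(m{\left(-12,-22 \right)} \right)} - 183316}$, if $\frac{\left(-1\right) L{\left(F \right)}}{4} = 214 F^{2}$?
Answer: $- \frac{49}{9859028} \approx -4.9701 \cdot 10^{-6}$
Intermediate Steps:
$m{\left(C,g \right)} = \frac{10}{7} - \frac{g}{7}$ ($m{\left(C,g \right)} = 3 - \left(\frac{g}{7} + \frac{11}{7}\right) = 3 - \left(\frac{11}{7} + \frac{g}{7}\right) = \frac{10}{7} - \frac{g}{7}$)
$L{\left(F \right)} = - 856 F^{2}$ ($L{\left(F \right)} = - 4 \cdot 214 F^{2} = - 856 F^{2}$)
$\frac{1}{L{\left(m{\left(-12,-22 \right)} \right)} - 183316} = \frac{1}{- 856 \left(\frac{10}{7} - - \frac{22}{7}\right)^{2} - 183316} = \frac{1}{- 856 \left(\frac{10}{7} + \frac{22}{7}\right)^{2} - 183316} = \frac{1}{- 856 \left(\frac{32}{7}\right)^{2} - 183316} = \frac{1}{\left(-856\right) \frac{1024}{49} - 183316} = \frac{1}{- \frac{876544}{49} - 183316} = \frac{1}{- \frac{9859028}{49}} = - \frac{49}{9859028}$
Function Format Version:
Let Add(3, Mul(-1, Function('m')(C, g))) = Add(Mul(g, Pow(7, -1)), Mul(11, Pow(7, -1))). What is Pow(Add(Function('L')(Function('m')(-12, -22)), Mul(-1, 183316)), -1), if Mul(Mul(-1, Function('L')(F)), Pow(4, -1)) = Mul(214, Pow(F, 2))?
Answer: Rational(-49, 9859028) ≈ -4.9701e-6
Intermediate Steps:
Function('m')(C, g) = Add(Rational(10, 7), Mul(Rational(-1, 7), g)) (Function('m')(C, g) = Add(3, Mul(-1, Add(Mul(g, Pow(7, -1)), Mul(11, Pow(7, -1))))) = Add(3, Mul(-1, Add(Mul(g, Rational(1, 7)), Mul(11, Rational(1, 7))))) = Add(3, Mul(-1, Add(Mul(Rational(1, 7), g), Rational(11, 7)))) = Add(3, Mul(-1, Add(Rational(11, 7), Mul(Rational(1, 7), g)))) = Add(3, Add(Rational(-11, 7), Mul(Rational(-1, 7), g))) = Add(Rational(10, 7), Mul(Rational(-1, 7), g)))
Function('L')(F) = Mul(-856, Pow(F, 2)) (Function('L')(F) = Mul(-4, Mul(214, Pow(F, 2))) = Mul(-856, Pow(F, 2)))
Pow(Add(Function('L')(Function('m')(-12, -22)), Mul(-1, 183316)), -1) = Pow(Add(Mul(-856, Pow(Add(Rational(10, 7), Mul(Rational(-1, 7), -22)), 2)), Mul(-1, 183316)), -1) = Pow(Add(Mul(-856, Pow(Add(Rational(10, 7), Rational(22, 7)), 2)), -183316), -1) = Pow(Add(Mul(-856, Pow(Rational(32, 7), 2)), -183316), -1) = Pow(Add(Mul(-856, Rational(1024, 49)), -183316), -1) = Pow(Add(Rational(-876544, 49), -183316), -1) = Pow(Rational(-9859028, 49), -1) = Rational(-49, 9859028)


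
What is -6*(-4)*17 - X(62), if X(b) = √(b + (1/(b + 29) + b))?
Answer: 408 - √1026935/91 ≈ 396.86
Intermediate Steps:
X(b) = √(1/(29 + b) + 2*b) (X(b) = √(b + (1/(29 + b) + b)) = √(b + (b + 1/(29 + b))) = √(1/(29 + b) + 2*b))
-6*(-4)*17 - X(62) = -6*(-4)*17 - √((1 + 2*62*(29 + 62))/(29 + 62)) = 24*17 - √((1 + 2*62*91)/91) = 408 - √((1 + 11284)/91) = 408 - √((1/91)*11285) = 408 - √(11285/91) = 408 - √1026935/91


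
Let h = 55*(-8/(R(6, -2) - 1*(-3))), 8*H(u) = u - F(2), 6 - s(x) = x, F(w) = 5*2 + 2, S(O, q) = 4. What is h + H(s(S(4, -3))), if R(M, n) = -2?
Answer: -1765/4 ≈ -441.25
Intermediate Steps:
F(w) = 12 (F(w) = 10 + 2 = 12)
s(x) = 6 - x
H(u) = -3/2 + u/8 (H(u) = (u - 1*12)/8 = (u - 12)/8 = (-12 + u)/8 = -3/2 + u/8)
h = -440 (h = 55*(-8/(-2 - 1*(-3))) = 55*(-8/(-2 + 3)) = 55*(-8/1) = 55*(-8*1) = 55*(-8) = -440)
h + H(s(S(4, -3))) = -440 + (-3/2 + (6 - 1*4)/8) = -440 + (-3/2 + (6 - 4)/8) = -440 + (-3/2 + (1/8)*2) = -440 + (-3/2 + 1/4) = -440 - 5/4 = -1765/4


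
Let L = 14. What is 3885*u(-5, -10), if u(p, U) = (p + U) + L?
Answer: -3885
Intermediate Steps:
u(p, U) = 14 + U + p (u(p, U) = (p + U) + 14 = (U + p) + 14 = 14 + U + p)
3885*u(-5, -10) = 3885*(14 - 10 - 5) = 3885*(-1) = -3885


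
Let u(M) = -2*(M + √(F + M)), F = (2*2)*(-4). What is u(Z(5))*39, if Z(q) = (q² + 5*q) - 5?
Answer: -3510 - 78*√29 ≈ -3930.0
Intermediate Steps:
F = -16 (F = 4*(-4) = -16)
Z(q) = -5 + q² + 5*q
u(M) = -2*M - 2*√(-16 + M) (u(M) = -2*(M + √(-16 + M)) = -2*M - 2*√(-16 + M))
u(Z(5))*39 = (-2*(-5 + 5² + 5*5) - 2*√(-16 + (-5 + 5² + 5*5)))*39 = (-2*(-5 + 25 + 25) - 2*√(-16 + (-5 + 25 + 25)))*39 = (-2*45 - 2*√(-16 + 45))*39 = (-90 - 2*√29)*39 = -3510 - 78*√29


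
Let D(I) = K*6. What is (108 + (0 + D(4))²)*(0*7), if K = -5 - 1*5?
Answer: 0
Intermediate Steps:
K = -10 (K = -5 - 5 = -10)
D(I) = -60 (D(I) = -10*6 = -60)
(108 + (0 + D(4))²)*(0*7) = (108 + (0 - 60)²)*(0*7) = (108 + (-60)²)*0 = (108 + 3600)*0 = 3708*0 = 0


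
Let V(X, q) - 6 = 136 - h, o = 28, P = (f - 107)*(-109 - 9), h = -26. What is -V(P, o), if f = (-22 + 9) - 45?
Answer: -168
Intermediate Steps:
f = -58 (f = -13 - 45 = -58)
P = 19470 (P = (-58 - 107)*(-109 - 9) = -165*(-118) = 19470)
V(X, q) = 168 (V(X, q) = 6 + (136 - 1*(-26)) = 6 + (136 + 26) = 6 + 162 = 168)
-V(P, o) = -1*168 = -168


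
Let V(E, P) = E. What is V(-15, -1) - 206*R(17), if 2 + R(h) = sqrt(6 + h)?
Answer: 397 - 206*sqrt(23) ≈ -590.94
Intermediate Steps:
R(h) = -2 + sqrt(6 + h)
V(-15, -1) - 206*R(17) = -15 - 206*(-2 + sqrt(6 + 17)) = -15 - 206*(-2 + sqrt(23)) = -15 + (412 - 206*sqrt(23)) = 397 - 206*sqrt(23)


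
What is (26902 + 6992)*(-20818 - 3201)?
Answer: -814099986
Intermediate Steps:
(26902 + 6992)*(-20818 - 3201) = 33894*(-24019) = -814099986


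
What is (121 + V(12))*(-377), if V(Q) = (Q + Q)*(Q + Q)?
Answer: -262769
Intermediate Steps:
V(Q) = 4*Q² (V(Q) = (2*Q)*(2*Q) = 4*Q²)
(121 + V(12))*(-377) = (121 + 4*12²)*(-377) = (121 + 4*144)*(-377) = (121 + 576)*(-377) = 697*(-377) = -262769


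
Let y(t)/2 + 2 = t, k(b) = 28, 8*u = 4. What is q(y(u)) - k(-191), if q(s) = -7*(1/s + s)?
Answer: -14/3 ≈ -4.6667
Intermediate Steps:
u = 1/2 (u = (1/8)*4 = 1/2 ≈ 0.50000)
y(t) = -4 + 2*t
q(s) = -7*s - 7/s (q(s) = -7*(1/s + s) = -7*(s + 1/s) = -7*s - 7/s)
q(y(u)) - k(-191) = (-7*(-4 + 2*(1/2)) - 7/(-4 + 2*(1/2))) - 1*28 = (-7*(-4 + 1) - 7/(-4 + 1)) - 28 = (-7*(-3) - 7/(-3)) - 28 = (21 - 7*(-1/3)) - 28 = (21 + 7/3) - 28 = 70/3 - 28 = -14/3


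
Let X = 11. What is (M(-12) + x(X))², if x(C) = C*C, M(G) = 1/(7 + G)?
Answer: 364816/25 ≈ 14593.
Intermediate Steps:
x(C) = C²
(M(-12) + x(X))² = (1/(7 - 12) + 11²)² = (1/(-5) + 121)² = (-⅕ + 121)² = (604/5)² = 364816/25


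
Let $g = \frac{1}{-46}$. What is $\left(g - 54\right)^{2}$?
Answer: $\frac{6175225}{2116} \approx 2918.3$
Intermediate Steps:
$g = - \frac{1}{46} \approx -0.021739$
$\left(g - 54\right)^{2} = \left(- \frac{1}{46} - 54\right)^{2} = \left(- \frac{2485}{46}\right)^{2} = \frac{6175225}{2116}$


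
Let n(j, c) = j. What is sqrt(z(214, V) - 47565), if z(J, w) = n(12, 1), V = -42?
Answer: 11*I*sqrt(393) ≈ 218.07*I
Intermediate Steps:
z(J, w) = 12
sqrt(z(214, V) - 47565) = sqrt(12 - 47565) = sqrt(-47553) = 11*I*sqrt(393)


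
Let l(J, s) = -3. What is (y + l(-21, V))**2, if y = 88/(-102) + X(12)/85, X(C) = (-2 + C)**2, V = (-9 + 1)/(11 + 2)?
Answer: 18769/2601 ≈ 7.2161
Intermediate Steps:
V = -8/13 ≈ -0.61539
y = 16/51 (y = 88/(-102) + (-2 + 12)**2/85 = 88*(-1/102) + 10**2*(1/85) = -44/51 + 100*(1/85) = -44/51 + 20/17 = 16/51 ≈ 0.31373)
(y + l(-21, V))**2 = (16/51 - 3)**2 = (-137/51)**2 = 18769/2601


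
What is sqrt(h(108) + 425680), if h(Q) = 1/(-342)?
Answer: sqrt(5532137242)/114 ≈ 652.44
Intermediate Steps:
h(Q) = -1/342
sqrt(h(108) + 425680) = sqrt(-1/342 + 425680) = sqrt(145582559/342) = sqrt(5532137242)/114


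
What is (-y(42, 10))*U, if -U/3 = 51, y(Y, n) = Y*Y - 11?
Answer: 268209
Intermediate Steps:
y(Y, n) = -11 + Y² (y(Y, n) = Y² - 11 = -11 + Y²)
U = -153 (U = -3*51 = -153)
(-y(42, 10))*U = -(-11 + 42²)*(-153) = -(-11 + 1764)*(-153) = -1*1753*(-153) = -1753*(-153) = 268209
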